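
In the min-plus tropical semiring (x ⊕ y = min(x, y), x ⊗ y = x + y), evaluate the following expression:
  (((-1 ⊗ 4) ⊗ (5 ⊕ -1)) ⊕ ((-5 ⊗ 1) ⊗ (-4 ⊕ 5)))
(((-1 ⊗ 4) ⊗ (5 ⊕ -1)) ⊕ ((-5 ⊗ 1) ⊗ (-4 ⊕ 5))) = -8

Expand innermost to outermost. Recall ⊕ takes the minimum of its arguments and ⊗ takes their sum. Working out the expression (((-1 ⊗ 4) ⊗ (5 ⊕ -1)) ⊕ ((-5 ⊗ 1) ⊗ (-4 ⊕ 5))) gives -8.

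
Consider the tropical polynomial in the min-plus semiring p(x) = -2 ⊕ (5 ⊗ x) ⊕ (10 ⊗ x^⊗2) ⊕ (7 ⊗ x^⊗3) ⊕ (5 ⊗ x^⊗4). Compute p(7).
p(7) = -2

A tropical monomial a ⊗ x^⊗i evaluates to a + i · x. Evaluating each term at x = 7:
  Term 0 contributes -2 + 0 · 7 = -2
  Term 1 contributes 5 + 1 · 7 = 12
  Term 2 contributes 10 + 2 · 7 = 24
  Term 3 contributes 7 + 3 · 7 = 28
  Term 4 contributes 5 + 4 · 7 = 33
p(7) = ⊕ of these = min[-2, 12, 24, 28, 33] = -2.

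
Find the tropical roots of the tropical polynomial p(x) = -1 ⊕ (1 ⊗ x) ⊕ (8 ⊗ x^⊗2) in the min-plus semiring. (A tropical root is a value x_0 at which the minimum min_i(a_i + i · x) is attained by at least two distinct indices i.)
Roots: {-7, -2}

Each tropical root is a break point of the lower envelope of the lines y = a_i + i · x (there are 3 lines, with slopes 0, 1, ..., 2). Only the lines that attain the minimum somewhere contribute to roots; other lines are dominated. Here the surviving (envelope) indices are i = 2, i = 1, i = 0.
Intersections between consecutive envelope lines give the roots: for adjacent envelope indices i < j the intersection is x = (a_i − a_j) / (j − i). Reading off the sorted break points: {-7, -2}.
Verification: at each break x_0, at least two indices attain the minimum of min_i(a_i + i · x_0).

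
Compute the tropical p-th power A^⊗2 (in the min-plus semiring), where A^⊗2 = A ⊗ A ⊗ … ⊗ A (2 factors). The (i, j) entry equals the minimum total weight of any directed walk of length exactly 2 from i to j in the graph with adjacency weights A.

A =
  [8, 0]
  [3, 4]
A^⊗2 =
  [3, 4]
  [7, 3]

Each entry (A^⊗2)_ij equals the minimum over all length-2 walks i = v_0 → v_1 → … → v_2 = j of Σ_t A[v_t][v_{t+1}]. For example, for (i, j) = (0, 1) we minimise over 2 possible intermediate vertex sequences; the minimum is 4, attained along the walk 0 → 1 → 1.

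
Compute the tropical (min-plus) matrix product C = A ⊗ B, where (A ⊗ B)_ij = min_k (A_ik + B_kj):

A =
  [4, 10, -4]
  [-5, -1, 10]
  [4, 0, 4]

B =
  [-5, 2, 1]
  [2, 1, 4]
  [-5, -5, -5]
A ⊗ B =
  [-9, -9, -9]
  [-10, -3, -4]
  [-1, -1, -1]

Apply the min-plus product entry-by-entry:
  C[0][0] = min over k of (A[0][0] + B[0][0] = 4 + -5 = -1, A[0][1] + B[1][0] = 10 + 2 = 12, A[0][2] + B[2][0] = -4 + -5 = -9) = -9 (attained at k = 2)
  C[0][1] = min over k of (A[0][0] + B[0][1] = 4 + 2 = 6, A[0][1] + B[1][1] = 10 + 1 = 11, A[0][2] + B[2][1] = -4 + -5 = -9) = -9 (attained at k = 2)
  C[0][2] = min over k of (A[0][0] + B[0][2] = 4 + 1 = 5, A[0][1] + B[1][2] = 10 + 4 = 14, A[0][2] + B[2][2] = -4 + -5 = -9) = -9 (attained at k = 2)
  C[1][0] = min over k of (A[1][0] + B[0][0] = -5 + -5 = -10, A[1][1] + B[1][0] = -1 + 2 = 1, A[1][2] + B[2][0] = 10 + -5 = 5) = -10 (attained at k = 0)
  C[1][1] = min over k of (A[1][0] + B[0][1] = -5 + 2 = -3, A[1][1] + B[1][1] = -1 + 1 = 0, A[1][2] + B[2][1] = 10 + -5 = 5) = -3 (attained at k = 0)
  C[1][2] = min over k of (A[1][0] + B[0][2] = -5 + 1 = -4, A[1][1] + B[1][2] = -1 + 4 = 3, A[1][2] + B[2][2] = 10 + -5 = 5) = -4 (attained at k = 0)
  C[2][0] = min over k of (A[2][0] + B[0][0] = 4 + -5 = -1, A[2][1] + B[1][0] = 0 + 2 = 2, A[2][2] + B[2][0] = 4 + -5 = -1) = -1 (attained at k = 0)
  C[2][1] = min over k of (A[2][0] + B[0][1] = 4 + 2 = 6, A[2][1] + B[1][1] = 0 + 1 = 1, A[2][2] + B[2][1] = 4 + -5 = -1) = -1 (attained at k = 2)
  C[2][2] = min over k of (A[2][0] + B[0][2] = 4 + 1 = 5, A[2][1] + B[1][2] = 0 + 4 = 4, A[2][2] + B[2][2] = 4 + -5 = -1) = -1 (attained at k = 2)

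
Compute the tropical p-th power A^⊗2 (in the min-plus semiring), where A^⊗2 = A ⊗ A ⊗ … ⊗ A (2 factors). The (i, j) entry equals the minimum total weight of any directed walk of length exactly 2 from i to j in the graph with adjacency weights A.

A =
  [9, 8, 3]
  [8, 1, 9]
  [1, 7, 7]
A^⊗2 =
  [4, 9, 10]
  [9, 2, 10]
  [8, 8, 4]

Each entry (A^⊗2)_ij equals the minimum over all length-2 walks i = v_0 → v_1 → … → v_2 = j of Σ_t A[v_t][v_{t+1}]. For example, for (i, j) = (0, 2) we minimise over 3 possible intermediate vertex sequences; the minimum is 10, attained along the walk 0 → 2 → 2.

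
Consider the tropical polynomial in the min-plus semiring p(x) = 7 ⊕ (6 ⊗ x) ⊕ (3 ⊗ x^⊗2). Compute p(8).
p(8) = 7

A tropical monomial a ⊗ x^⊗i evaluates to a + i · x. Evaluating each term at x = 8:
  Term 0 contributes 7 + 0 · 8 = 7
  Term 1 contributes 6 + 1 · 8 = 14
  Term 2 contributes 3 + 2 · 8 = 19
p(8) = ⊕ of these = min[7, 14, 19] = 7.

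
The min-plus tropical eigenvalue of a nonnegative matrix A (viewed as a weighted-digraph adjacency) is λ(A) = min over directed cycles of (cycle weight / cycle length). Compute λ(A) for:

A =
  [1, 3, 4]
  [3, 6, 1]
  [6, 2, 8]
λ(A) = 1

Enumerate directed cycles and compute their means (weight / length). Sample:
  cycle 0 → 0: weight = 1, length = 1, mean = 1/1 ≈ 1.000
  cycle 1 → 1: weight = 6, length = 1, mean = 6/1 ≈ 6.000
  cycle 2 → 2: weight = 8, length = 1, mean = 8/1 ≈ 8.000
  cycle 0 → 1 → 0: weight = 6, length = 2, mean = 6/2 ≈ 3.000
  cycle 0 → 2 → 0: weight = 10, length = 2, mean = 10/2 ≈ 5.000
  cycle 1 → 0 → 1: weight = 6, length = 2, mean = 6/2 ≈ 3.000
Minimum mean = 1.000, attained e.g. along the cycle 0 → 0 with weight 1 and length 1. So λ(A) = 1/1 = 1.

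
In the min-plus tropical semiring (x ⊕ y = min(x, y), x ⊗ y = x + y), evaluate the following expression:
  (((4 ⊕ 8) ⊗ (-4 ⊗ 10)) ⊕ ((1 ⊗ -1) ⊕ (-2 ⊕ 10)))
(((4 ⊕ 8) ⊗ (-4 ⊗ 10)) ⊕ ((1 ⊗ -1) ⊕ (-2 ⊕ 10))) = -2

Expand innermost to outermost. Recall ⊕ takes the minimum of its arguments and ⊗ takes their sum. Working out the expression (((4 ⊕ 8) ⊗ (-4 ⊗ 10)) ⊕ ((1 ⊗ -1) ⊕ (-2 ⊕ 10))) gives -2.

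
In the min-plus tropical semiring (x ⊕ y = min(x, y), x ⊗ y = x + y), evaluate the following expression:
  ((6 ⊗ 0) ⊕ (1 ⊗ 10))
((6 ⊗ 0) ⊕ (1 ⊗ 10)) = 6

Expand innermost to outermost. Recall ⊕ takes the minimum of its arguments and ⊗ takes their sum. Working out the expression ((6 ⊗ 0) ⊕ (1 ⊗ 10)) gives 6.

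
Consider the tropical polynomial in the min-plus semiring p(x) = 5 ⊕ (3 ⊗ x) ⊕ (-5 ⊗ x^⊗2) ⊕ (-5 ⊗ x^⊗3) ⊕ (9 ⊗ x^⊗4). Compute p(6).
p(6) = 5

A tropical monomial a ⊗ x^⊗i evaluates to a + i · x. Evaluating each term at x = 6:
  Term 0 contributes 5 + 0 · 6 = 5
  Term 1 contributes 3 + 1 · 6 = 9
  Term 2 contributes -5 + 2 · 6 = 7
  Term 3 contributes -5 + 3 · 6 = 13
  Term 4 contributes 9 + 4 · 6 = 33
p(6) = ⊕ of these = min[5, 9, 7, 13, 33] = 5.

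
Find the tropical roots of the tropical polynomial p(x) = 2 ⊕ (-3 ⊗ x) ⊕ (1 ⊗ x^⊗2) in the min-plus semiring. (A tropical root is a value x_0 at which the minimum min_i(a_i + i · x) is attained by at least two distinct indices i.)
Roots: {-4, 5}

Each tropical root is a break point of the lower envelope of the lines y = a_i + i · x (there are 3 lines, with slopes 0, 1, ..., 2). Only the lines that attain the minimum somewhere contribute to roots; other lines are dominated. Here the surviving (envelope) indices are i = 2, i = 1, i = 0.
Intersections between consecutive envelope lines give the roots: for adjacent envelope indices i < j the intersection is x = (a_i − a_j) / (j − i). Reading off the sorted break points: {-4, 5}.
Verification: at each break x_0, at least two indices attain the minimum of min_i(a_i + i · x_0).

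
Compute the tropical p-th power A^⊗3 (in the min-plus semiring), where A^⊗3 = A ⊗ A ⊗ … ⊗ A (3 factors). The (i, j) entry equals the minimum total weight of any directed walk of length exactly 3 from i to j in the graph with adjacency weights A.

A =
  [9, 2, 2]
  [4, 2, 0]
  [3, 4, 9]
A^⊗3 =
  [5, 6, 4]
  [5, 5, 4]
  [7, 7, 5]

Each entry (A^⊗3)_ij equals the minimum over all length-3 walks i = v_0 → v_1 → … → v_3 = j of Σ_t A[v_t][v_{t+1}]. For example, for (i, j) = (0, 2) we minimise over 9 possible intermediate vertex sequences; the minimum is 4, attained along the walk 0 → 1 → 1 → 2.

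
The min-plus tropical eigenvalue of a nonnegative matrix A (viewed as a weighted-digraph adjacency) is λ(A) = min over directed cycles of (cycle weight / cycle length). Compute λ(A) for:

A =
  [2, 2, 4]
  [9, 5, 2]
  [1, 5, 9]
λ(A) = 5/3

Enumerate directed cycles and compute their means (weight / length). Sample:
  cycle 0 → 0: weight = 2, length = 1, mean = 2/1 ≈ 2.000
  cycle 1 → 1: weight = 5, length = 1, mean = 5/1 ≈ 5.000
  cycle 2 → 2: weight = 9, length = 1, mean = 9/1 ≈ 9.000
  cycle 0 → 1 → 0: weight = 11, length = 2, mean = 11/2 ≈ 5.500
  cycle 0 → 2 → 0: weight = 5, length = 2, mean = 5/2 ≈ 2.500
  cycle 1 → 0 → 1: weight = 11, length = 2, mean = 11/2 ≈ 5.500
Minimum mean = 1.667, attained e.g. along the cycle 0 → 1 → 2 → 0 with weight 5 and length 3. So λ(A) = 5/3 = 5/3.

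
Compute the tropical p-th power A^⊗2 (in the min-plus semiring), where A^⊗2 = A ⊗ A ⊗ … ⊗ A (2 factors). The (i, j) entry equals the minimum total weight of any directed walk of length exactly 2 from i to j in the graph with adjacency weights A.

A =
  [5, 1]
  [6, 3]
A^⊗2 =
  [7, 4]
  [9, 6]

Each entry (A^⊗2)_ij equals the minimum over all length-2 walks i = v_0 → v_1 → … → v_2 = j of Σ_t A[v_t][v_{t+1}]. For example, for (i, j) = (0, 1) we minimise over 2 possible intermediate vertex sequences; the minimum is 4, attained along the walk 0 → 1 → 1.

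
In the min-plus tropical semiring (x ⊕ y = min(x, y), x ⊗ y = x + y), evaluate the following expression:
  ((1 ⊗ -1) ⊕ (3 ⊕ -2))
((1 ⊗ -1) ⊕ (3 ⊕ -2)) = -2

Expand innermost to outermost. Recall ⊕ takes the minimum of its arguments and ⊗ takes their sum. Working out the expression ((1 ⊗ -1) ⊕ (3 ⊕ -2)) gives -2.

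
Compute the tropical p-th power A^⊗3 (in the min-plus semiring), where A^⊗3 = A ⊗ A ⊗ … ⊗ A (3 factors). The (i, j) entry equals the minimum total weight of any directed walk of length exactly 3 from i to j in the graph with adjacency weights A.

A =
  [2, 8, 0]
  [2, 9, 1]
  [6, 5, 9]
A^⊗3 =
  [6, 7, 4]
  [6, 7, 4]
  [9, 11, 7]

Each entry (A^⊗3)_ij equals the minimum over all length-3 walks i = v_0 → v_1 → … → v_3 = j of Σ_t A[v_t][v_{t+1}]. For example, for (i, j) = (0, 2) we minimise over 9 possible intermediate vertex sequences; the minimum is 4, attained along the walk 0 → 0 → 0 → 2.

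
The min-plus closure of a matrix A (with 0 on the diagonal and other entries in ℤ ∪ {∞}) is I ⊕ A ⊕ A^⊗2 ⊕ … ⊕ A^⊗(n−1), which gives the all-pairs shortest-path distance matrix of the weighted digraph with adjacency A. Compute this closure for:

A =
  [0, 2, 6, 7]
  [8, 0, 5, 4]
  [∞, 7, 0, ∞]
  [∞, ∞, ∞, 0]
Closure =
  [0, 2, 6, 6]
  [8, 0, 5, 4]
  [15, 7, 0, 11]
  [∞, ∞, ∞, 0]

This is the Floyd-Warshall all-pairs shortest-path computation. For each intermediate vertex k = 0, 1, …, 3, update dist[i][j] ← min(dist[i][j], dist[i][k] + dist[k][j]). The final matrix gives, for each (i, j), the minimum total weight of any directed path from i to j (possibly empty when i = j).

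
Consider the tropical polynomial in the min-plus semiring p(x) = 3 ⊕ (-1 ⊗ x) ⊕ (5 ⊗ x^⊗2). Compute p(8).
p(8) = 3

A tropical monomial a ⊗ x^⊗i evaluates to a + i · x. Evaluating each term at x = 8:
  Term 0 contributes 3 + 0 · 8 = 3
  Term 1 contributes -1 + 1 · 8 = 7
  Term 2 contributes 5 + 2 · 8 = 21
p(8) = ⊕ of these = min[3, 7, 21] = 3.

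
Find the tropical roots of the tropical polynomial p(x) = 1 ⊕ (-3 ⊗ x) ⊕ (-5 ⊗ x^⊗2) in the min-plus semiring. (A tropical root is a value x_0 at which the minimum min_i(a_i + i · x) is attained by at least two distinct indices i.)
Roots: {2, 4}

Each tropical root is a break point of the lower envelope of the lines y = a_i + i · x (there are 3 lines, with slopes 0, 1, ..., 2). Only the lines that attain the minimum somewhere contribute to roots; other lines are dominated. Here the surviving (envelope) indices are i = 2, i = 1, i = 0.
Intersections between consecutive envelope lines give the roots: for adjacent envelope indices i < j the intersection is x = (a_i − a_j) / (j − i). Reading off the sorted break points: {2, 4}.
Verification: at each break x_0, at least two indices attain the minimum of min_i(a_i + i · x_0).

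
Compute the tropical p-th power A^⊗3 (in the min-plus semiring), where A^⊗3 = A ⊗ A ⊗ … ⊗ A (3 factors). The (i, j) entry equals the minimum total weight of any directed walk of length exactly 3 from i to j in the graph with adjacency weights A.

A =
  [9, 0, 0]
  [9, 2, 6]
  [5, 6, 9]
A^⊗3 =
  [11, 4, 5]
  [13, 6, 10]
  [10, 7, 11]

Each entry (A^⊗3)_ij equals the minimum over all length-3 walks i = v_0 → v_1 → … → v_3 = j of Σ_t A[v_t][v_{t+1}]. For example, for (i, j) = (0, 2) we minimise over 9 possible intermediate vertex sequences; the minimum is 5, attained along the walk 0 → 2 → 0 → 2.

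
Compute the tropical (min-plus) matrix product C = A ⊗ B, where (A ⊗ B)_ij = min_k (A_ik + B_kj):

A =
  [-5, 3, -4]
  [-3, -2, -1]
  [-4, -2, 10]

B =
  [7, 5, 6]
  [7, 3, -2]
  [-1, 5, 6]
A ⊗ B =
  [-5, 0, 1]
  [-2, 1, -4]
  [3, 1, -4]

Apply the min-plus product entry-by-entry:
  C[0][0] = min over k of (A[0][0] + B[0][0] = -5 + 7 = 2, A[0][1] + B[1][0] = 3 + 7 = 10, A[0][2] + B[2][0] = -4 + -1 = -5) = -5 (attained at k = 2)
  C[0][1] = min over k of (A[0][0] + B[0][1] = -5 + 5 = 0, A[0][1] + B[1][1] = 3 + 3 = 6, A[0][2] + B[2][1] = -4 + 5 = 1) = 0 (attained at k = 0)
  C[0][2] = min over k of (A[0][0] + B[0][2] = -5 + 6 = 1, A[0][1] + B[1][2] = 3 + -2 = 1, A[0][2] + B[2][2] = -4 + 6 = 2) = 1 (attained at k = 0)
  C[1][0] = min over k of (A[1][0] + B[0][0] = -3 + 7 = 4, A[1][1] + B[1][0] = -2 + 7 = 5, A[1][2] + B[2][0] = -1 + -1 = -2) = -2 (attained at k = 2)
  C[1][1] = min over k of (A[1][0] + B[0][1] = -3 + 5 = 2, A[1][1] + B[1][1] = -2 + 3 = 1, A[1][2] + B[2][1] = -1 + 5 = 4) = 1 (attained at k = 1)
  C[1][2] = min over k of (A[1][0] + B[0][2] = -3 + 6 = 3, A[1][1] + B[1][2] = -2 + -2 = -4, A[1][2] + B[2][2] = -1 + 6 = 5) = -4 (attained at k = 1)
  C[2][0] = min over k of (A[2][0] + B[0][0] = -4 + 7 = 3, A[2][1] + B[1][0] = -2 + 7 = 5, A[2][2] + B[2][0] = 10 + -1 = 9) = 3 (attained at k = 0)
  C[2][1] = min over k of (A[2][0] + B[0][1] = -4 + 5 = 1, A[2][1] + B[1][1] = -2 + 3 = 1, A[2][2] + B[2][1] = 10 + 5 = 15) = 1 (attained at k = 0)
  C[2][2] = min over k of (A[2][0] + B[0][2] = -4 + 6 = 2, A[2][1] + B[1][2] = -2 + -2 = -4, A[2][2] + B[2][2] = 10 + 6 = 16) = -4 (attained at k = 1)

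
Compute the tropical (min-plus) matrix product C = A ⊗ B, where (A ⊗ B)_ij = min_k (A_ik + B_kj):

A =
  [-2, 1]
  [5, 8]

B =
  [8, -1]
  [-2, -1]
A ⊗ B =
  [-1, -3]
  [6, 4]

Apply the min-plus product entry-by-entry:
  C[0][0] = min over k of (A[0][0] + B[0][0] = -2 + 8 = 6, A[0][1] + B[1][0] = 1 + -2 = -1) = -1 (attained at k = 1)
  C[0][1] = min over k of (A[0][0] + B[0][1] = -2 + -1 = -3, A[0][1] + B[1][1] = 1 + -1 = 0) = -3 (attained at k = 0)
  C[1][0] = min over k of (A[1][0] + B[0][0] = 5 + 8 = 13, A[1][1] + B[1][0] = 8 + -2 = 6) = 6 (attained at k = 1)
  C[1][1] = min over k of (A[1][0] + B[0][1] = 5 + -1 = 4, A[1][1] + B[1][1] = 8 + -1 = 7) = 4 (attained at k = 0)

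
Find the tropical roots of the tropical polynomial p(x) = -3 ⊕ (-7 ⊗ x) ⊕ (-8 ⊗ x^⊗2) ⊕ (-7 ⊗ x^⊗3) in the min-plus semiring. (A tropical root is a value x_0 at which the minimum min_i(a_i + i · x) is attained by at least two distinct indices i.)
Roots: {-1, 1, 4}

Each tropical root is a break point of the lower envelope of the lines y = a_i + i · x (there are 4 lines, with slopes 0, 1, ..., 3). Only the lines that attain the minimum somewhere contribute to roots; other lines are dominated. Here the surviving (envelope) indices are i = 3, i = 2, i = 1, i = 0.
Intersections between consecutive envelope lines give the roots: for adjacent envelope indices i < j the intersection is x = (a_i − a_j) / (j − i). Reading off the sorted break points: {-1, 1, 4}.
Verification: at each break x_0, at least two indices attain the minimum of min_i(a_i + i · x_0).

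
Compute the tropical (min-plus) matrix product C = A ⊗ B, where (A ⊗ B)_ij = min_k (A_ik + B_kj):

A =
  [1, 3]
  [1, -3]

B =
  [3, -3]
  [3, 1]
A ⊗ B =
  [4, -2]
  [0, -2]

Apply the min-plus product entry-by-entry:
  C[0][0] = min over k of (A[0][0] + B[0][0] = 1 + 3 = 4, A[0][1] + B[1][0] = 3 + 3 = 6) = 4 (attained at k = 0)
  C[0][1] = min over k of (A[0][0] + B[0][1] = 1 + -3 = -2, A[0][1] + B[1][1] = 3 + 1 = 4) = -2 (attained at k = 0)
  C[1][0] = min over k of (A[1][0] + B[0][0] = 1 + 3 = 4, A[1][1] + B[1][0] = -3 + 3 = 0) = 0 (attained at k = 1)
  C[1][1] = min over k of (A[1][0] + B[0][1] = 1 + -3 = -2, A[1][1] + B[1][1] = -3 + 1 = -2) = -2 (attained at k = 0)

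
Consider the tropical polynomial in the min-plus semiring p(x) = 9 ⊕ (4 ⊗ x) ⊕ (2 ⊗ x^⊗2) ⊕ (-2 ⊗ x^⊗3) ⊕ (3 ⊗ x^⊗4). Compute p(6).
p(6) = 9

A tropical monomial a ⊗ x^⊗i evaluates to a + i · x. Evaluating each term at x = 6:
  Term 0 contributes 9 + 0 · 6 = 9
  Term 1 contributes 4 + 1 · 6 = 10
  Term 2 contributes 2 + 2 · 6 = 14
  Term 3 contributes -2 + 3 · 6 = 16
  Term 4 contributes 3 + 4 · 6 = 27
p(6) = ⊕ of these = min[9, 10, 14, 16, 27] = 9.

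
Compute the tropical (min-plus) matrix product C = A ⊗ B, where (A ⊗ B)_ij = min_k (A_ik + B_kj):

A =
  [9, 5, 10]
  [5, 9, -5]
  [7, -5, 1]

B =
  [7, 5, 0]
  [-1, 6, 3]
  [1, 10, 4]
A ⊗ B =
  [4, 11, 8]
  [-4, 5, -1]
  [-6, 1, -2]

Apply the min-plus product entry-by-entry:
  C[0][0] = min over k of (A[0][0] + B[0][0] = 9 + 7 = 16, A[0][1] + B[1][0] = 5 + -1 = 4, A[0][2] + B[2][0] = 10 + 1 = 11) = 4 (attained at k = 1)
  C[0][1] = min over k of (A[0][0] + B[0][1] = 9 + 5 = 14, A[0][1] + B[1][1] = 5 + 6 = 11, A[0][2] + B[2][1] = 10 + 10 = 20) = 11 (attained at k = 1)
  C[0][2] = min over k of (A[0][0] + B[0][2] = 9 + 0 = 9, A[0][1] + B[1][2] = 5 + 3 = 8, A[0][2] + B[2][2] = 10 + 4 = 14) = 8 (attained at k = 1)
  C[1][0] = min over k of (A[1][0] + B[0][0] = 5 + 7 = 12, A[1][1] + B[1][0] = 9 + -1 = 8, A[1][2] + B[2][0] = -5 + 1 = -4) = -4 (attained at k = 2)
  C[1][1] = min over k of (A[1][0] + B[0][1] = 5 + 5 = 10, A[1][1] + B[1][1] = 9 + 6 = 15, A[1][2] + B[2][1] = -5 + 10 = 5) = 5 (attained at k = 2)
  C[1][2] = min over k of (A[1][0] + B[0][2] = 5 + 0 = 5, A[1][1] + B[1][2] = 9 + 3 = 12, A[1][2] + B[2][2] = -5 + 4 = -1) = -1 (attained at k = 2)
  C[2][0] = min over k of (A[2][0] + B[0][0] = 7 + 7 = 14, A[2][1] + B[1][0] = -5 + -1 = -6, A[2][2] + B[2][0] = 1 + 1 = 2) = -6 (attained at k = 1)
  C[2][1] = min over k of (A[2][0] + B[0][1] = 7 + 5 = 12, A[2][1] + B[1][1] = -5 + 6 = 1, A[2][2] + B[2][1] = 1 + 10 = 11) = 1 (attained at k = 1)
  C[2][2] = min over k of (A[2][0] + B[0][2] = 7 + 0 = 7, A[2][1] + B[1][2] = -5 + 3 = -2, A[2][2] + B[2][2] = 1 + 4 = 5) = -2 (attained at k = 1)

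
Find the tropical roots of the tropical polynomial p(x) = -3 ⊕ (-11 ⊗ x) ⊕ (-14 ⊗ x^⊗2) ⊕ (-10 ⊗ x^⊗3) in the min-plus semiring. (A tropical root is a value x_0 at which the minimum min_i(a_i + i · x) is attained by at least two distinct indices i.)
Roots: {-4, 3, 8}

Each tropical root is a break point of the lower envelope of the lines y = a_i + i · x (there are 4 lines, with slopes 0, 1, ..., 3). Only the lines that attain the minimum somewhere contribute to roots; other lines are dominated. Here the surviving (envelope) indices are i = 3, i = 2, i = 1, i = 0.
Intersections between consecutive envelope lines give the roots: for adjacent envelope indices i < j the intersection is x = (a_i − a_j) / (j − i). Reading off the sorted break points: {-4, 3, 8}.
Verification: at each break x_0, at least two indices attain the minimum of min_i(a_i + i · x_0).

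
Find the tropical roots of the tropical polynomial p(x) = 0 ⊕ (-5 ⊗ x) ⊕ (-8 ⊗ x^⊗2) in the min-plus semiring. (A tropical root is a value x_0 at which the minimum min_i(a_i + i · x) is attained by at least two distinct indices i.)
Roots: {3, 5}

Each tropical root is a break point of the lower envelope of the lines y = a_i + i · x (there are 3 lines, with slopes 0, 1, ..., 2). Only the lines that attain the minimum somewhere contribute to roots; other lines are dominated. Here the surviving (envelope) indices are i = 2, i = 1, i = 0.
Intersections between consecutive envelope lines give the roots: for adjacent envelope indices i < j the intersection is x = (a_i − a_j) / (j − i). Reading off the sorted break points: {3, 5}.
Verification: at each break x_0, at least two indices attain the minimum of min_i(a_i + i · x_0).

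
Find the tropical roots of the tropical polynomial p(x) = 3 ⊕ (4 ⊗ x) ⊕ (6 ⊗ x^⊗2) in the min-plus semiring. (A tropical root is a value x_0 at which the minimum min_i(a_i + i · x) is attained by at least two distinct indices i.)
Roots: {-2, -1}

Each tropical root is a break point of the lower envelope of the lines y = a_i + i · x (there are 3 lines, with slopes 0, 1, ..., 2). Only the lines that attain the minimum somewhere contribute to roots; other lines are dominated. Here the surviving (envelope) indices are i = 2, i = 1, i = 0.
Intersections between consecutive envelope lines give the roots: for adjacent envelope indices i < j the intersection is x = (a_i − a_j) / (j − i). Reading off the sorted break points: {-2, -1}.
Verification: at each break x_0, at least two indices attain the minimum of min_i(a_i + i · x_0).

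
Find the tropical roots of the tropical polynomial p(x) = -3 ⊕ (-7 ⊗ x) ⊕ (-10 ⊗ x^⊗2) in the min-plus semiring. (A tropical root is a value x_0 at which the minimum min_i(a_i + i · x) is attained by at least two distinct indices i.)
Roots: {3, 4}

Each tropical root is a break point of the lower envelope of the lines y = a_i + i · x (there are 3 lines, with slopes 0, 1, ..., 2). Only the lines that attain the minimum somewhere contribute to roots; other lines are dominated. Here the surviving (envelope) indices are i = 2, i = 1, i = 0.
Intersections between consecutive envelope lines give the roots: for adjacent envelope indices i < j the intersection is x = (a_i − a_j) / (j − i). Reading off the sorted break points: {3, 4}.
Verification: at each break x_0, at least two indices attain the minimum of min_i(a_i + i · x_0).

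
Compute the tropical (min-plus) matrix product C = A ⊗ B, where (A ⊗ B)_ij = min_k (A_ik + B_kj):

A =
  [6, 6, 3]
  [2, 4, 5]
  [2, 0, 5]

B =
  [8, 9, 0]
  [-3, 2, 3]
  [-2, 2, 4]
A ⊗ B =
  [1, 5, 6]
  [1, 6, 2]
  [-3, 2, 2]

Apply the min-plus product entry-by-entry:
  C[0][0] = min over k of (A[0][0] + B[0][0] = 6 + 8 = 14, A[0][1] + B[1][0] = 6 + -3 = 3, A[0][2] + B[2][0] = 3 + -2 = 1) = 1 (attained at k = 2)
  C[0][1] = min over k of (A[0][0] + B[0][1] = 6 + 9 = 15, A[0][1] + B[1][1] = 6 + 2 = 8, A[0][2] + B[2][1] = 3 + 2 = 5) = 5 (attained at k = 2)
  C[0][2] = min over k of (A[0][0] + B[0][2] = 6 + 0 = 6, A[0][1] + B[1][2] = 6 + 3 = 9, A[0][2] + B[2][2] = 3 + 4 = 7) = 6 (attained at k = 0)
  C[1][0] = min over k of (A[1][0] + B[0][0] = 2 + 8 = 10, A[1][1] + B[1][0] = 4 + -3 = 1, A[1][2] + B[2][0] = 5 + -2 = 3) = 1 (attained at k = 1)
  C[1][1] = min over k of (A[1][0] + B[0][1] = 2 + 9 = 11, A[1][1] + B[1][1] = 4 + 2 = 6, A[1][2] + B[2][1] = 5 + 2 = 7) = 6 (attained at k = 1)
  C[1][2] = min over k of (A[1][0] + B[0][2] = 2 + 0 = 2, A[1][1] + B[1][2] = 4 + 3 = 7, A[1][2] + B[2][2] = 5 + 4 = 9) = 2 (attained at k = 0)
  C[2][0] = min over k of (A[2][0] + B[0][0] = 2 + 8 = 10, A[2][1] + B[1][0] = 0 + -3 = -3, A[2][2] + B[2][0] = 5 + -2 = 3) = -3 (attained at k = 1)
  C[2][1] = min over k of (A[2][0] + B[0][1] = 2 + 9 = 11, A[2][1] + B[1][1] = 0 + 2 = 2, A[2][2] + B[2][1] = 5 + 2 = 7) = 2 (attained at k = 1)
  C[2][2] = min over k of (A[2][0] + B[0][2] = 2 + 0 = 2, A[2][1] + B[1][2] = 0 + 3 = 3, A[2][2] + B[2][2] = 5 + 4 = 9) = 2 (attained at k = 0)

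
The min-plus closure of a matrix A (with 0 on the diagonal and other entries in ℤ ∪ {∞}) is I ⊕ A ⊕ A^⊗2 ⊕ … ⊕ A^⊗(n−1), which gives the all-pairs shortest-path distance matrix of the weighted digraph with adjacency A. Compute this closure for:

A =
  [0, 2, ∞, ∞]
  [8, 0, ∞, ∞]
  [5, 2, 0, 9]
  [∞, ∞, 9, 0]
Closure =
  [0, 2, ∞, ∞]
  [8, 0, ∞, ∞]
  [5, 2, 0, 9]
  [14, 11, 9, 0]

This is the Floyd-Warshall all-pairs shortest-path computation. For each intermediate vertex k = 0, 1, …, 3, update dist[i][j] ← min(dist[i][j], dist[i][k] + dist[k][j]). The final matrix gives, for each (i, j), the minimum total weight of any directed path from i to j (possibly empty when i = j).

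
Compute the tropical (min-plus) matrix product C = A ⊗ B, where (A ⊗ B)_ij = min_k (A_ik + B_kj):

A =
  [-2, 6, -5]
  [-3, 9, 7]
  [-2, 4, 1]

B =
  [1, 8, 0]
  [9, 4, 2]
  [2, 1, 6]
A ⊗ B =
  [-3, -4, -2]
  [-2, 5, -3]
  [-1, 2, -2]

Apply the min-plus product entry-by-entry:
  C[0][0] = min over k of (A[0][0] + B[0][0] = -2 + 1 = -1, A[0][1] + B[1][0] = 6 + 9 = 15, A[0][2] + B[2][0] = -5 + 2 = -3) = -3 (attained at k = 2)
  C[0][1] = min over k of (A[0][0] + B[0][1] = -2 + 8 = 6, A[0][1] + B[1][1] = 6 + 4 = 10, A[0][2] + B[2][1] = -5 + 1 = -4) = -4 (attained at k = 2)
  C[0][2] = min over k of (A[0][0] + B[0][2] = -2 + 0 = -2, A[0][1] + B[1][2] = 6 + 2 = 8, A[0][2] + B[2][2] = -5 + 6 = 1) = -2 (attained at k = 0)
  C[1][0] = min over k of (A[1][0] + B[0][0] = -3 + 1 = -2, A[1][1] + B[1][0] = 9 + 9 = 18, A[1][2] + B[2][0] = 7 + 2 = 9) = -2 (attained at k = 0)
  C[1][1] = min over k of (A[1][0] + B[0][1] = -3 + 8 = 5, A[1][1] + B[1][1] = 9 + 4 = 13, A[1][2] + B[2][1] = 7 + 1 = 8) = 5 (attained at k = 0)
  C[1][2] = min over k of (A[1][0] + B[0][2] = -3 + 0 = -3, A[1][1] + B[1][2] = 9 + 2 = 11, A[1][2] + B[2][2] = 7 + 6 = 13) = -3 (attained at k = 0)
  C[2][0] = min over k of (A[2][0] + B[0][0] = -2 + 1 = -1, A[2][1] + B[1][0] = 4 + 9 = 13, A[2][2] + B[2][0] = 1 + 2 = 3) = -1 (attained at k = 0)
  C[2][1] = min over k of (A[2][0] + B[0][1] = -2 + 8 = 6, A[2][1] + B[1][1] = 4 + 4 = 8, A[2][2] + B[2][1] = 1 + 1 = 2) = 2 (attained at k = 2)
  C[2][2] = min over k of (A[2][0] + B[0][2] = -2 + 0 = -2, A[2][1] + B[1][2] = 4 + 2 = 6, A[2][2] + B[2][2] = 1 + 6 = 7) = -2 (attained at k = 0)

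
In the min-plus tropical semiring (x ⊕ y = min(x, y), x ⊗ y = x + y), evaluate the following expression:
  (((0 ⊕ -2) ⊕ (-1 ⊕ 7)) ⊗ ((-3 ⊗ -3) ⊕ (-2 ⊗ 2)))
(((0 ⊕ -2) ⊕ (-1 ⊕ 7)) ⊗ ((-3 ⊗ -3) ⊕ (-2 ⊗ 2))) = -8

Expand innermost to outermost. Recall ⊕ takes the minimum of its arguments and ⊗ takes their sum. Working out the expression (((0 ⊕ -2) ⊕ (-1 ⊕ 7)) ⊗ ((-3 ⊗ -3) ⊕ (-2 ⊗ 2))) gives -8.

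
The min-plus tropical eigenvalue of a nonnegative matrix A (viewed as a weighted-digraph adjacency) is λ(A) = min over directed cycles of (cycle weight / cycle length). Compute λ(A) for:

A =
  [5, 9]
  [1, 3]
λ(A) = 3

Enumerate directed cycles and compute their means (weight / length). Sample:
  cycle 0 → 0: weight = 5, length = 1, mean = 5/1 ≈ 5.000
  cycle 1 → 1: weight = 3, length = 1, mean = 3/1 ≈ 3.000
  cycle 0 → 1 → 0: weight = 10, length = 2, mean = 10/2 ≈ 5.000
  cycle 1 → 0 → 1: weight = 10, length = 2, mean = 10/2 ≈ 5.000
Minimum mean = 3.000, attained e.g. along the cycle 1 → 1 with weight 3 and length 1. So λ(A) = 3/1 = 3.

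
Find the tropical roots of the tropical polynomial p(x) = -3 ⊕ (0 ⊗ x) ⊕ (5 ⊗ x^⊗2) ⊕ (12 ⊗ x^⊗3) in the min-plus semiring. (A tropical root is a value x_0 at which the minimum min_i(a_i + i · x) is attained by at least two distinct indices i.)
Roots: {-7, -5, -3}

Each tropical root is a break point of the lower envelope of the lines y = a_i + i · x (there are 4 lines, with slopes 0, 1, ..., 3). Only the lines that attain the minimum somewhere contribute to roots; other lines are dominated. Here the surviving (envelope) indices are i = 3, i = 2, i = 1, i = 0.
Intersections between consecutive envelope lines give the roots: for adjacent envelope indices i < j the intersection is x = (a_i − a_j) / (j − i). Reading off the sorted break points: {-7, -5, -3}.
Verification: at each break x_0, at least two indices attain the minimum of min_i(a_i + i · x_0).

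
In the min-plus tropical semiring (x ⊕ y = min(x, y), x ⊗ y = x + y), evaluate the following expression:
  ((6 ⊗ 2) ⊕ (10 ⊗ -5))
((6 ⊗ 2) ⊕ (10 ⊗ -5)) = 5

Expand innermost to outermost. Recall ⊕ takes the minimum of its arguments and ⊗ takes their sum. Working out the expression ((6 ⊗ 2) ⊕ (10 ⊗ -5)) gives 5.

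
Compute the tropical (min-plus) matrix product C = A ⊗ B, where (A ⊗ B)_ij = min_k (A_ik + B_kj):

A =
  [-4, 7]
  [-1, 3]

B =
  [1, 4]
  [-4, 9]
A ⊗ B =
  [-3, 0]
  [-1, 3]

Apply the min-plus product entry-by-entry:
  C[0][0] = min over k of (A[0][0] + B[0][0] = -4 + 1 = -3, A[0][1] + B[1][0] = 7 + -4 = 3) = -3 (attained at k = 0)
  C[0][1] = min over k of (A[0][0] + B[0][1] = -4 + 4 = 0, A[0][1] + B[1][1] = 7 + 9 = 16) = 0 (attained at k = 0)
  C[1][0] = min over k of (A[1][0] + B[0][0] = -1 + 1 = 0, A[1][1] + B[1][0] = 3 + -4 = -1) = -1 (attained at k = 1)
  C[1][1] = min over k of (A[1][0] + B[0][1] = -1 + 4 = 3, A[1][1] + B[1][1] = 3 + 9 = 12) = 3 (attained at k = 0)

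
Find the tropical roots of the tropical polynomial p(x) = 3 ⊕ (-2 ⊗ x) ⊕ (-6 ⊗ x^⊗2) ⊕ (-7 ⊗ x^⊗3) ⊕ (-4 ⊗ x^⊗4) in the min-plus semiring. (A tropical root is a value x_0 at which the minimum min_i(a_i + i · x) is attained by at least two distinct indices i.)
Roots: {-3, 1, 4, 5}

Each tropical root is a break point of the lower envelope of the lines y = a_i + i · x (there are 5 lines, with slopes 0, 1, ..., 4). Only the lines that attain the minimum somewhere contribute to roots; other lines are dominated. Here the surviving (envelope) indices are i = 4, i = 3, i = 2, i = 1, i = 0.
Intersections between consecutive envelope lines give the roots: for adjacent envelope indices i < j the intersection is x = (a_i − a_j) / (j − i). Reading off the sorted break points: {-3, 1, 4, 5}.
Verification: at each break x_0, at least two indices attain the minimum of min_i(a_i + i · x_0).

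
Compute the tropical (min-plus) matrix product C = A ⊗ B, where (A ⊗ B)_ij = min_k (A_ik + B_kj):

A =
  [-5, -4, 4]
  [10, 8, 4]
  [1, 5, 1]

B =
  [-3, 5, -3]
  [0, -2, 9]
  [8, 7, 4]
A ⊗ B =
  [-8, -6, -8]
  [7, 6, 7]
  [-2, 3, -2]

Apply the min-plus product entry-by-entry:
  C[0][0] = min over k of (A[0][0] + B[0][0] = -5 + -3 = -8, A[0][1] + B[1][0] = -4 + 0 = -4, A[0][2] + B[2][0] = 4 + 8 = 12) = -8 (attained at k = 0)
  C[0][1] = min over k of (A[0][0] + B[0][1] = -5 + 5 = 0, A[0][1] + B[1][1] = -4 + -2 = -6, A[0][2] + B[2][1] = 4 + 7 = 11) = -6 (attained at k = 1)
  C[0][2] = min over k of (A[0][0] + B[0][2] = -5 + -3 = -8, A[0][1] + B[1][2] = -4 + 9 = 5, A[0][2] + B[2][2] = 4 + 4 = 8) = -8 (attained at k = 0)
  C[1][0] = min over k of (A[1][0] + B[0][0] = 10 + -3 = 7, A[1][1] + B[1][0] = 8 + 0 = 8, A[1][2] + B[2][0] = 4 + 8 = 12) = 7 (attained at k = 0)
  C[1][1] = min over k of (A[1][0] + B[0][1] = 10 + 5 = 15, A[1][1] + B[1][1] = 8 + -2 = 6, A[1][2] + B[2][1] = 4 + 7 = 11) = 6 (attained at k = 1)
  C[1][2] = min over k of (A[1][0] + B[0][2] = 10 + -3 = 7, A[1][1] + B[1][2] = 8 + 9 = 17, A[1][2] + B[2][2] = 4 + 4 = 8) = 7 (attained at k = 0)
  C[2][0] = min over k of (A[2][0] + B[0][0] = 1 + -3 = -2, A[2][1] + B[1][0] = 5 + 0 = 5, A[2][2] + B[2][0] = 1 + 8 = 9) = -2 (attained at k = 0)
  C[2][1] = min over k of (A[2][0] + B[0][1] = 1 + 5 = 6, A[2][1] + B[1][1] = 5 + -2 = 3, A[2][2] + B[2][1] = 1 + 7 = 8) = 3 (attained at k = 1)
  C[2][2] = min over k of (A[2][0] + B[0][2] = 1 + -3 = -2, A[2][1] + B[1][2] = 5 + 9 = 14, A[2][2] + B[2][2] = 1 + 4 = 5) = -2 (attained at k = 0)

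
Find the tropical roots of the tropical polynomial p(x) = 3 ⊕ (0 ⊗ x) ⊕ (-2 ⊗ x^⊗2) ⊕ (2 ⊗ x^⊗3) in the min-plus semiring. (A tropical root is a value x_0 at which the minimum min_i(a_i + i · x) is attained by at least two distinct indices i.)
Roots: {-4, 2, 3}

Each tropical root is a break point of the lower envelope of the lines y = a_i + i · x (there are 4 lines, with slopes 0, 1, ..., 3). Only the lines that attain the minimum somewhere contribute to roots; other lines are dominated. Here the surviving (envelope) indices are i = 3, i = 2, i = 1, i = 0.
Intersections between consecutive envelope lines give the roots: for adjacent envelope indices i < j the intersection is x = (a_i − a_j) / (j − i). Reading off the sorted break points: {-4, 2, 3}.
Verification: at each break x_0, at least two indices attain the minimum of min_i(a_i + i · x_0).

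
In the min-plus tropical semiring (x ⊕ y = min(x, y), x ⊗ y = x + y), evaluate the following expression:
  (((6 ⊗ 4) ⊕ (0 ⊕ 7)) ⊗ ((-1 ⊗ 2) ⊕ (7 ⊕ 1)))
(((6 ⊗ 4) ⊕ (0 ⊕ 7)) ⊗ ((-1 ⊗ 2) ⊕ (7 ⊕ 1))) = 1

Expand innermost to outermost. Recall ⊕ takes the minimum of its arguments and ⊗ takes their sum. Working out the expression (((6 ⊗ 4) ⊕ (0 ⊕ 7)) ⊗ ((-1 ⊗ 2) ⊕ (7 ⊕ 1))) gives 1.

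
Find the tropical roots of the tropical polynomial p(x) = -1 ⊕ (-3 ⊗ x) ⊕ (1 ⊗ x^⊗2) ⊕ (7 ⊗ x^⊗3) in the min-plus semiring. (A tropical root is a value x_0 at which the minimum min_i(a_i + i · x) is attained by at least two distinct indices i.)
Roots: {-6, -4, 2}

Each tropical root is a break point of the lower envelope of the lines y = a_i + i · x (there are 4 lines, with slopes 0, 1, ..., 3). Only the lines that attain the minimum somewhere contribute to roots; other lines are dominated. Here the surviving (envelope) indices are i = 3, i = 2, i = 1, i = 0.
Intersections between consecutive envelope lines give the roots: for adjacent envelope indices i < j the intersection is x = (a_i − a_j) / (j − i). Reading off the sorted break points: {-6, -4, 2}.
Verification: at each break x_0, at least two indices attain the minimum of min_i(a_i + i · x_0).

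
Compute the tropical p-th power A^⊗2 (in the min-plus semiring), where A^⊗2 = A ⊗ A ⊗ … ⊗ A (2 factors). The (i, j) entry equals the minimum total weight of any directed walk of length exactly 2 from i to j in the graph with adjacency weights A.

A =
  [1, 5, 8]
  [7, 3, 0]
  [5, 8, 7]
A^⊗2 =
  [2, 6, 5]
  [5, 6, 3]
  [6, 10, 8]

Each entry (A^⊗2)_ij equals the minimum over all length-2 walks i = v_0 → v_1 → … → v_2 = j of Σ_t A[v_t][v_{t+1}]. For example, for (i, j) = (0, 2) we minimise over 3 possible intermediate vertex sequences; the minimum is 5, attained along the walk 0 → 1 → 2.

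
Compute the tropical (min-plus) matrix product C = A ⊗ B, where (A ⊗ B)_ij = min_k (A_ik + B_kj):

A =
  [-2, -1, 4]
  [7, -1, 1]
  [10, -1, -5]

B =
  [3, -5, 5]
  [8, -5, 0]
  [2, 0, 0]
A ⊗ B =
  [1, -7, -1]
  [3, -6, -1]
  [-3, -6, -5]

Apply the min-plus product entry-by-entry:
  C[0][0] = min over k of (A[0][0] + B[0][0] = -2 + 3 = 1, A[0][1] + B[1][0] = -1 + 8 = 7, A[0][2] + B[2][0] = 4 + 2 = 6) = 1 (attained at k = 0)
  C[0][1] = min over k of (A[0][0] + B[0][1] = -2 + -5 = -7, A[0][1] + B[1][1] = -1 + -5 = -6, A[0][2] + B[2][1] = 4 + 0 = 4) = -7 (attained at k = 0)
  C[0][2] = min over k of (A[0][0] + B[0][2] = -2 + 5 = 3, A[0][1] + B[1][2] = -1 + 0 = -1, A[0][2] + B[2][2] = 4 + 0 = 4) = -1 (attained at k = 1)
  C[1][0] = min over k of (A[1][0] + B[0][0] = 7 + 3 = 10, A[1][1] + B[1][0] = -1 + 8 = 7, A[1][2] + B[2][0] = 1 + 2 = 3) = 3 (attained at k = 2)
  C[1][1] = min over k of (A[1][0] + B[0][1] = 7 + -5 = 2, A[1][1] + B[1][1] = -1 + -5 = -6, A[1][2] + B[2][1] = 1 + 0 = 1) = -6 (attained at k = 1)
  C[1][2] = min over k of (A[1][0] + B[0][2] = 7 + 5 = 12, A[1][1] + B[1][2] = -1 + 0 = -1, A[1][2] + B[2][2] = 1 + 0 = 1) = -1 (attained at k = 1)
  C[2][0] = min over k of (A[2][0] + B[0][0] = 10 + 3 = 13, A[2][1] + B[1][0] = -1 + 8 = 7, A[2][2] + B[2][0] = -5 + 2 = -3) = -3 (attained at k = 2)
  C[2][1] = min over k of (A[2][0] + B[0][1] = 10 + -5 = 5, A[2][1] + B[1][1] = -1 + -5 = -6, A[2][2] + B[2][1] = -5 + 0 = -5) = -6 (attained at k = 1)
  C[2][2] = min over k of (A[2][0] + B[0][2] = 10 + 5 = 15, A[2][1] + B[1][2] = -1 + 0 = -1, A[2][2] + B[2][2] = -5 + 0 = -5) = -5 (attained at k = 2)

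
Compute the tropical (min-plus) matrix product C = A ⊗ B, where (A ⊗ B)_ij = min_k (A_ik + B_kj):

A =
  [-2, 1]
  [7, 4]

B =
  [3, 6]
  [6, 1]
A ⊗ B =
  [1, 2]
  [10, 5]

Apply the min-plus product entry-by-entry:
  C[0][0] = min over k of (A[0][0] + B[0][0] = -2 + 3 = 1, A[0][1] + B[1][0] = 1 + 6 = 7) = 1 (attained at k = 0)
  C[0][1] = min over k of (A[0][0] + B[0][1] = -2 + 6 = 4, A[0][1] + B[1][1] = 1 + 1 = 2) = 2 (attained at k = 1)
  C[1][0] = min over k of (A[1][0] + B[0][0] = 7 + 3 = 10, A[1][1] + B[1][0] = 4 + 6 = 10) = 10 (attained at k = 0)
  C[1][1] = min over k of (A[1][0] + B[0][1] = 7 + 6 = 13, A[1][1] + B[1][1] = 4 + 1 = 5) = 5 (attained at k = 1)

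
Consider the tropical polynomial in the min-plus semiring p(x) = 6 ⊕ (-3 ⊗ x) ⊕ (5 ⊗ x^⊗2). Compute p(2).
p(2) = -1

A tropical monomial a ⊗ x^⊗i evaluates to a + i · x. Evaluating each term at x = 2:
  Term 0 contributes 6 + 0 · 2 = 6
  Term 1 contributes -3 + 1 · 2 = -1
  Term 2 contributes 5 + 2 · 2 = 9
p(2) = ⊕ of these = min[6, -1, 9] = -1.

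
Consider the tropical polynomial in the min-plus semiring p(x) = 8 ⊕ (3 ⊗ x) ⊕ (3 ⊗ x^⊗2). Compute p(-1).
p(-1) = 1

A tropical monomial a ⊗ x^⊗i evaluates to a + i · x. Evaluating each term at x = -1:
  Term 0 contributes 8 + 0 · -1 = 8
  Term 1 contributes 3 + 1 · -1 = 2
  Term 2 contributes 3 + 2 · -1 = 1
p(-1) = ⊕ of these = min[8, 2, 1] = 1.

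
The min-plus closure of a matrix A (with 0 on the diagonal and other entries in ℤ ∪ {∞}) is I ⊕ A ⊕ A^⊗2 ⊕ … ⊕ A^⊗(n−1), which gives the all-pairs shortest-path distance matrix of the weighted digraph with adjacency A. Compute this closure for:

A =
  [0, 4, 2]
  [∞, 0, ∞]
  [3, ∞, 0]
Closure =
  [0, 4, 2]
  [∞, 0, ∞]
  [3, 7, 0]

This is the Floyd-Warshall all-pairs shortest-path computation. For each intermediate vertex k = 0, 1, …, 2, update dist[i][j] ← min(dist[i][j], dist[i][k] + dist[k][j]). The final matrix gives, for each (i, j), the minimum total weight of any directed path from i to j (possibly empty when i = j).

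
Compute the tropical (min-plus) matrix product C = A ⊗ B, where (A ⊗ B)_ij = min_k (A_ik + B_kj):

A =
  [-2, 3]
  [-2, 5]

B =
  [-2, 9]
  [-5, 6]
A ⊗ B =
  [-4, 7]
  [-4, 7]

Apply the min-plus product entry-by-entry:
  C[0][0] = min over k of (A[0][0] + B[0][0] = -2 + -2 = -4, A[0][1] + B[1][0] = 3 + -5 = -2) = -4 (attained at k = 0)
  C[0][1] = min over k of (A[0][0] + B[0][1] = -2 + 9 = 7, A[0][1] + B[1][1] = 3 + 6 = 9) = 7 (attained at k = 0)
  C[1][0] = min over k of (A[1][0] + B[0][0] = -2 + -2 = -4, A[1][1] + B[1][0] = 5 + -5 = 0) = -4 (attained at k = 0)
  C[1][1] = min over k of (A[1][0] + B[0][1] = -2 + 9 = 7, A[1][1] + B[1][1] = 5 + 6 = 11) = 7 (attained at k = 0)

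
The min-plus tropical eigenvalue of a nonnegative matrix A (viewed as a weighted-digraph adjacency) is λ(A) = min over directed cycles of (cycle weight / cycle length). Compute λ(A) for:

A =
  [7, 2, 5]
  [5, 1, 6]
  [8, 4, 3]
λ(A) = 1

Enumerate directed cycles and compute their means (weight / length). Sample:
  cycle 0 → 0: weight = 7, length = 1, mean = 7/1 ≈ 7.000
  cycle 1 → 1: weight = 1, length = 1, mean = 1/1 ≈ 1.000
  cycle 2 → 2: weight = 3, length = 1, mean = 3/1 ≈ 3.000
  cycle 0 → 1 → 0: weight = 7, length = 2, mean = 7/2 ≈ 3.500
  cycle 0 → 2 → 0: weight = 13, length = 2, mean = 13/2 ≈ 6.500
  cycle 1 → 0 → 1: weight = 7, length = 2, mean = 7/2 ≈ 3.500
Minimum mean = 1.000, attained e.g. along the cycle 1 → 1 with weight 1 and length 1. So λ(A) = 1/1 = 1.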